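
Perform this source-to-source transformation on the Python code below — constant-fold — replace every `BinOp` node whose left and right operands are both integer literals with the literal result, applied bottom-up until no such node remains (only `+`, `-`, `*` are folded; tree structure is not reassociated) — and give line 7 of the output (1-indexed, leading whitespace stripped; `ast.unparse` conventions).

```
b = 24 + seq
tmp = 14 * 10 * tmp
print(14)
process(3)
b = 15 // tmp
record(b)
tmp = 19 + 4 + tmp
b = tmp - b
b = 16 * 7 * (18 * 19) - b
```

Transformed code:
b = 24 + seq
tmp = 140 * tmp
print(14)
process(3)
b = 15 // tmp
record(b)
tmp = 23 + tmp
b = tmp - b
b = 38304 - b

tmp = 23 + tmp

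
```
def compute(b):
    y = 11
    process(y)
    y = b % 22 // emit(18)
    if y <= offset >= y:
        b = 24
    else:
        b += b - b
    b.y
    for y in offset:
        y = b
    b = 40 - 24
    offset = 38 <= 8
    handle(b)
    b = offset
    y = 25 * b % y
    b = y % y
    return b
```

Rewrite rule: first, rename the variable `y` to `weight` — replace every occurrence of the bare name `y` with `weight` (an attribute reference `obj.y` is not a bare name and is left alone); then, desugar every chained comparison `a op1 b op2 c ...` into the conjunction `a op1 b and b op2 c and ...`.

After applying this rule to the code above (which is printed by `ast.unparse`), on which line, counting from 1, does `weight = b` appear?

Transformed code:
def compute(b):
    weight = 11
    process(weight)
    weight = b % 22 // emit(18)
    if weight <= offset and offset >= weight:
        b = 24
    else:
        b += b - b
    b.y
    for weight in offset:
        weight = b
    b = 40 - 24
    offset = 38 <= 8
    handle(b)
    b = offset
    weight = 25 * b % weight
    b = weight % weight
    return b

11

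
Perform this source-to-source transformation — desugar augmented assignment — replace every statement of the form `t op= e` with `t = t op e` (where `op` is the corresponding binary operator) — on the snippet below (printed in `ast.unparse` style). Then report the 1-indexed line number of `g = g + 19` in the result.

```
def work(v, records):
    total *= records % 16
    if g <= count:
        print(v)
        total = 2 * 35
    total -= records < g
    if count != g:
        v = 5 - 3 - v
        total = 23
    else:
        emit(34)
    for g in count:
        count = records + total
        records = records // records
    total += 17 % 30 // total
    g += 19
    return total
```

Transformed code:
def work(v, records):
    total = total * (records % 16)
    if g <= count:
        print(v)
        total = 2 * 35
    total = total - (records < g)
    if count != g:
        v = 5 - 3 - v
        total = 23
    else:
        emit(34)
    for g in count:
        count = records + total
        records = records // records
    total = total + 17 % 30 // total
    g = g + 19
    return total

16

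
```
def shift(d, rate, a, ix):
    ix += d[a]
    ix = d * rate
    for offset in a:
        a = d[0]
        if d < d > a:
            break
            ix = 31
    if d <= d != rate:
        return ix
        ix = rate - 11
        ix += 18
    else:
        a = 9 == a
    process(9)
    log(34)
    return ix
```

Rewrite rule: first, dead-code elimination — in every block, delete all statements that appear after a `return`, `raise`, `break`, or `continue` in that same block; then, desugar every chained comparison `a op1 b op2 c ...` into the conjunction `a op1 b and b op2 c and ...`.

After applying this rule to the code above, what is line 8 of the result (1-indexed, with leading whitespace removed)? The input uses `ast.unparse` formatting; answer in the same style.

if d <= d and d != rate:

Transformed code:
def shift(d, rate, a, ix):
    ix += d[a]
    ix = d * rate
    for offset in a:
        a = d[0]
        if d < d and d > a:
            break
    if d <= d and d != rate:
        return ix
    else:
        a = 9 == a
    process(9)
    log(34)
    return ix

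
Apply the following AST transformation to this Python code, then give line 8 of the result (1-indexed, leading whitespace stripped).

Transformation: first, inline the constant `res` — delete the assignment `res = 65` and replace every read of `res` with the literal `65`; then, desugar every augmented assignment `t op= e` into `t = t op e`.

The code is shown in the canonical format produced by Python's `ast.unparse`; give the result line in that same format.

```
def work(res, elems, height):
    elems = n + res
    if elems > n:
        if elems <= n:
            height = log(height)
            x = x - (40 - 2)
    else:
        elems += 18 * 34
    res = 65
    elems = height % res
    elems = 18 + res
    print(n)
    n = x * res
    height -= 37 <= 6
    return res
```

Transformed code:
def work(res, elems, height):
    elems = n + 65
    if elems > n:
        if elems <= n:
            height = log(height)
            x = x - (40 - 2)
    else:
        elems = elems + 18 * 34
    elems = height % 65
    elems = 18 + 65
    print(n)
    n = x * 65
    height = height - (37 <= 6)
    return 65

elems = elems + 18 * 34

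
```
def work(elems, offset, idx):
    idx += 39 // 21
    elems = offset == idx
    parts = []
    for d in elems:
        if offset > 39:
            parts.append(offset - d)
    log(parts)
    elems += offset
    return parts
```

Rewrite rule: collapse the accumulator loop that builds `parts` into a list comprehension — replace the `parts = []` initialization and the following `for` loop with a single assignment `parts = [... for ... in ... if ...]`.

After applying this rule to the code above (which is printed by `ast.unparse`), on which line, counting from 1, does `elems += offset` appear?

6

Transformed code:
def work(elems, offset, idx):
    idx += 39 // 21
    elems = offset == idx
    parts = [offset - d for d in elems if offset > 39]
    log(parts)
    elems += offset
    return parts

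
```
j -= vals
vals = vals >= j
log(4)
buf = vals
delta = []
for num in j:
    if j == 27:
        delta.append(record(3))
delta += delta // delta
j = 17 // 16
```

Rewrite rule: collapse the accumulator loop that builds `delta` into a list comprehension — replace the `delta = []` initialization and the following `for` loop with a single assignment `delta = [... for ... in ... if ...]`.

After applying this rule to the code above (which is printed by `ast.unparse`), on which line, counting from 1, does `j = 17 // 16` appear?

7

Transformed code:
j -= vals
vals = vals >= j
log(4)
buf = vals
delta = [record(3) for num in j if j == 27]
delta += delta // delta
j = 17 // 16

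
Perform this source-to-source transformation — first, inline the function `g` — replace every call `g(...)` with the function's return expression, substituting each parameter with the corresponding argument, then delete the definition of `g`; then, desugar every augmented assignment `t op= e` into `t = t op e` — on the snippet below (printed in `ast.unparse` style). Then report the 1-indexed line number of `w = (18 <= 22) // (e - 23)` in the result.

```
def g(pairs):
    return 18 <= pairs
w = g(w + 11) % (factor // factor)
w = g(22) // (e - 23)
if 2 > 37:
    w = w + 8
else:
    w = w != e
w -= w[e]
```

2

Transformed code:
w = (18 <= w + 11) % (factor // factor)
w = (18 <= 22) // (e - 23)
if 2 > 37:
    w = w + 8
else:
    w = w != e
w = w - w[e]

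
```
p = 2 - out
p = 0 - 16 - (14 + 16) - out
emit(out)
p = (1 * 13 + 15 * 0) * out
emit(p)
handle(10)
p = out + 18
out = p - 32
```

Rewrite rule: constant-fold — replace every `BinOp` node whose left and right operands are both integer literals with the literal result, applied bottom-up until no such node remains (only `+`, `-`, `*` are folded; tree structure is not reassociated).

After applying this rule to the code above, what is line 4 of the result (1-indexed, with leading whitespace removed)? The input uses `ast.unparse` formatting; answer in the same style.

Transformed code:
p = 2 - out
p = -46 - out
emit(out)
p = 13 * out
emit(p)
handle(10)
p = out + 18
out = p - 32

p = 13 * out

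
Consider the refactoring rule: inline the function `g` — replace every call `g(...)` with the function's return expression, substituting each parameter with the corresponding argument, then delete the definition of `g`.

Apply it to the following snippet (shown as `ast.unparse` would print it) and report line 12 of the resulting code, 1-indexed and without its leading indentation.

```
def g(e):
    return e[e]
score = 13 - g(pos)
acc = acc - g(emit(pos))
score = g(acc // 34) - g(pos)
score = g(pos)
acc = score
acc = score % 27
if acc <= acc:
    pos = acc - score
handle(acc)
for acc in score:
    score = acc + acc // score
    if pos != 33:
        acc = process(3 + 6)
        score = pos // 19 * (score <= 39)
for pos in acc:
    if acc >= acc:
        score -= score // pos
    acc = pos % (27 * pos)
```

if pos != 33:

Transformed code:
score = 13 - pos[pos]
acc = acc - emit(pos)[emit(pos)]
score = (acc // 34)[acc // 34] - pos[pos]
score = pos[pos]
acc = score
acc = score % 27
if acc <= acc:
    pos = acc - score
handle(acc)
for acc in score:
    score = acc + acc // score
    if pos != 33:
        acc = process(3 + 6)
        score = pos // 19 * (score <= 39)
for pos in acc:
    if acc >= acc:
        score -= score // pos
    acc = pos % (27 * pos)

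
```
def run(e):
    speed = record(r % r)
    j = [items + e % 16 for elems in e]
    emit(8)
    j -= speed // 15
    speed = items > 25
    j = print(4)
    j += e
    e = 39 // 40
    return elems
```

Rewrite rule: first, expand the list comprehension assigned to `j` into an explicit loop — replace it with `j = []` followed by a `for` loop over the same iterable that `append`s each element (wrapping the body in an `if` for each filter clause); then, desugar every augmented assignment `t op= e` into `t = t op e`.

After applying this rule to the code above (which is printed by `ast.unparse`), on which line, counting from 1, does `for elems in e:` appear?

Transformed code:
def run(e):
    speed = record(r % r)
    j = []
    for elems in e:
        j.append(items + e % 16)
    emit(8)
    j = j - speed // 15
    speed = items > 25
    j = print(4)
    j = j + e
    e = 39 // 40
    return elems

4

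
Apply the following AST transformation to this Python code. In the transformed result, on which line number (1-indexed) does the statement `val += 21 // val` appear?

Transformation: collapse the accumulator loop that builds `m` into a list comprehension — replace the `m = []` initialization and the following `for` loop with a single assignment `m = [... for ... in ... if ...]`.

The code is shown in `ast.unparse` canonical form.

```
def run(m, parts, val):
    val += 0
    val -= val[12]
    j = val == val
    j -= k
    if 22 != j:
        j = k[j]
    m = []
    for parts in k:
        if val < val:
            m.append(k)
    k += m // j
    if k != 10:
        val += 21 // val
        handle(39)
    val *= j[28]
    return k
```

Transformed code:
def run(m, parts, val):
    val += 0
    val -= val[12]
    j = val == val
    j -= k
    if 22 != j:
        j = k[j]
    m = [k for parts in k if val < val]
    k += m // j
    if k != 10:
        val += 21 // val
        handle(39)
    val *= j[28]
    return k

11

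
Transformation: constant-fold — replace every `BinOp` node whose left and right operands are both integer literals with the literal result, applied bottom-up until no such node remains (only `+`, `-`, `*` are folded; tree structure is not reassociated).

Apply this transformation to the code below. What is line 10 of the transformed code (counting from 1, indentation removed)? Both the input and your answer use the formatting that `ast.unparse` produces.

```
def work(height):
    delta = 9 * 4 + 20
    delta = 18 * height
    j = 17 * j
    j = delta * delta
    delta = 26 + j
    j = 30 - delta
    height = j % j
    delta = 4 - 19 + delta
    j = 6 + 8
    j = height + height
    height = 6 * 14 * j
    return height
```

j = 14

Transformed code:
def work(height):
    delta = 56
    delta = 18 * height
    j = 17 * j
    j = delta * delta
    delta = 26 + j
    j = 30 - delta
    height = j % j
    delta = -15 + delta
    j = 14
    j = height + height
    height = 84 * j
    return height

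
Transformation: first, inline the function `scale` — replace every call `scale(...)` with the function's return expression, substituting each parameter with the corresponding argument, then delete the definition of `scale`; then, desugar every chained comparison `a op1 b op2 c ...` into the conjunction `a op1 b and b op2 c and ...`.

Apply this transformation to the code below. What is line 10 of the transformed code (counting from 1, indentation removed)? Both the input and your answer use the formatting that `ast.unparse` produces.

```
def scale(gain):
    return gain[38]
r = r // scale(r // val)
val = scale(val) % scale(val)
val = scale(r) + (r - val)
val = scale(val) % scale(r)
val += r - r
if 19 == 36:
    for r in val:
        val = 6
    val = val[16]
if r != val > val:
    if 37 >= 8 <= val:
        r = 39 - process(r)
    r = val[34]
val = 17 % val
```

if r != val and val > val:

Transformed code:
r = r // (r // val)[38]
val = val[38] % val[38]
val = r[38] + (r - val)
val = val[38] % r[38]
val += r - r
if 19 == 36:
    for r in val:
        val = 6
    val = val[16]
if r != val and val > val:
    if 37 >= 8 and 8 <= val:
        r = 39 - process(r)
    r = val[34]
val = 17 % val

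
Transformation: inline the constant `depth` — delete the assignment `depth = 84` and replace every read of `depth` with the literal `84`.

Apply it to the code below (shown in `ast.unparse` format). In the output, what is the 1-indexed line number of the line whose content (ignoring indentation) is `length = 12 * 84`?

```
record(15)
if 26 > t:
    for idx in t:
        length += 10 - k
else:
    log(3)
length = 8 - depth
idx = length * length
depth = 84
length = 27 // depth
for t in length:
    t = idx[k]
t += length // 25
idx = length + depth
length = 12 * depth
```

14

Transformed code:
record(15)
if 26 > t:
    for idx in t:
        length += 10 - k
else:
    log(3)
length = 8 - 84
idx = length * length
length = 27 // 84
for t in length:
    t = idx[k]
t += length // 25
idx = length + 84
length = 12 * 84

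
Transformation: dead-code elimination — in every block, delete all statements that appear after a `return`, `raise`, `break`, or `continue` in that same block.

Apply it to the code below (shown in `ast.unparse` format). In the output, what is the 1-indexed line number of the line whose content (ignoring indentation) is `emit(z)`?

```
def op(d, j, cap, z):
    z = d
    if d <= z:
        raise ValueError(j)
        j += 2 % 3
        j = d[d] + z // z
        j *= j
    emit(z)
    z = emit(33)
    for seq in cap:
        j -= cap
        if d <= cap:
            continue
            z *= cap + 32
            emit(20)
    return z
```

5

Transformed code:
def op(d, j, cap, z):
    z = d
    if d <= z:
        raise ValueError(j)
    emit(z)
    z = emit(33)
    for seq in cap:
        j -= cap
        if d <= cap:
            continue
    return z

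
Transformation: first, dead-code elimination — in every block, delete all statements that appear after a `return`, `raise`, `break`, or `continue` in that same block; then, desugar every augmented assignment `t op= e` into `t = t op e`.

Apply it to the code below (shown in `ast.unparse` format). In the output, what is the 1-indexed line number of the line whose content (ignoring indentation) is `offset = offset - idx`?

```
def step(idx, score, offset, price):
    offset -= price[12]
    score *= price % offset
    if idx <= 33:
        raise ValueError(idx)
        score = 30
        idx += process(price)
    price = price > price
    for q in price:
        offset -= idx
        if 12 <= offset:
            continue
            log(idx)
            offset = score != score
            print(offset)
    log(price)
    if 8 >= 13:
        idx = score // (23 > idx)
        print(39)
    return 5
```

8

Transformed code:
def step(idx, score, offset, price):
    offset = offset - price[12]
    score = score * (price % offset)
    if idx <= 33:
        raise ValueError(idx)
    price = price > price
    for q in price:
        offset = offset - idx
        if 12 <= offset:
            continue
    log(price)
    if 8 >= 13:
        idx = score // (23 > idx)
        print(39)
    return 5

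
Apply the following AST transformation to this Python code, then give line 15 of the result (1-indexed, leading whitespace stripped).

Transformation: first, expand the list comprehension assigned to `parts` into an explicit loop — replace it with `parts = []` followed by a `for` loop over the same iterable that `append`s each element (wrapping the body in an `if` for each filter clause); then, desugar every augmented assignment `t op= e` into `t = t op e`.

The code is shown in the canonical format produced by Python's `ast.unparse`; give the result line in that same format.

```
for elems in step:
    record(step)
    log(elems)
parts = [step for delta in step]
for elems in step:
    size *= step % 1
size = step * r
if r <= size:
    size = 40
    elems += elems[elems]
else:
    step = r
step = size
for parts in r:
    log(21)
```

Transformed code:
for elems in step:
    record(step)
    log(elems)
parts = []
for delta in step:
    parts.append(step)
for elems in step:
    size = size * (step % 1)
size = step * r
if r <= size:
    size = 40
    elems = elems + elems[elems]
else:
    step = r
step = size
for parts in r:
    log(21)

step = size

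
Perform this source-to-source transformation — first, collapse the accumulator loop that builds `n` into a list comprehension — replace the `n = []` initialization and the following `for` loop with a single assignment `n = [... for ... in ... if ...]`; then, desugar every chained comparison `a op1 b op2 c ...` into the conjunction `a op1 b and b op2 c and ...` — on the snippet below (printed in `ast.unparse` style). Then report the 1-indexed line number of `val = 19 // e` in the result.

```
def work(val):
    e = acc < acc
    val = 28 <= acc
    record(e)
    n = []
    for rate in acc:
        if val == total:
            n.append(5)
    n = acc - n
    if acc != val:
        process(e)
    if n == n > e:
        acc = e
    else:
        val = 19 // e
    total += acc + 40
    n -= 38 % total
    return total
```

Transformed code:
def work(val):
    e = acc < acc
    val = 28 <= acc
    record(e)
    n = [5 for rate in acc if val == total]
    n = acc - n
    if acc != val:
        process(e)
    if n == n and n > e:
        acc = e
    else:
        val = 19 // e
    total += acc + 40
    n -= 38 % total
    return total

12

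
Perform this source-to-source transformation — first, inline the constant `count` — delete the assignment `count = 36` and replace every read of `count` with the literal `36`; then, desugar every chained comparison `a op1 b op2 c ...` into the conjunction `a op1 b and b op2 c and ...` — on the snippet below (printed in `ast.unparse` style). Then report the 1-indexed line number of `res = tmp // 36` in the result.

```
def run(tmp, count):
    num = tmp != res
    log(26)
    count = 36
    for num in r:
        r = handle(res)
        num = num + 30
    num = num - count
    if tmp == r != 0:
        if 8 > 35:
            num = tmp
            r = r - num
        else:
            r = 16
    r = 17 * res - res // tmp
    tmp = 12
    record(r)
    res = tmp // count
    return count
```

17

Transformed code:
def run(tmp, count):
    num = tmp != res
    log(26)
    for num in r:
        r = handle(res)
        num = num + 30
    num = num - 36
    if tmp == r and r != 0:
        if 8 > 35:
            num = tmp
            r = r - num
        else:
            r = 16
    r = 17 * res - res // tmp
    tmp = 12
    record(r)
    res = tmp // 36
    return 36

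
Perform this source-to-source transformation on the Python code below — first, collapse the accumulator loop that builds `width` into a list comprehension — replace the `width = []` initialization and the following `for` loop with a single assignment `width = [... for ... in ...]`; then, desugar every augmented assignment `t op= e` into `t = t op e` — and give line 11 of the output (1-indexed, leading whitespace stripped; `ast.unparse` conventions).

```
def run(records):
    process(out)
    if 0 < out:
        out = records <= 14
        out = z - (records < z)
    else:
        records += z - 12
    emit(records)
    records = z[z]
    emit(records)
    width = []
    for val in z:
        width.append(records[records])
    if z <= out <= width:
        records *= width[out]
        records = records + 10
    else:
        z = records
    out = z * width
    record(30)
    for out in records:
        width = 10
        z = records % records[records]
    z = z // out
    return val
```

Transformed code:
def run(records):
    process(out)
    if 0 < out:
        out = records <= 14
        out = z - (records < z)
    else:
        records = records + (z - 12)
    emit(records)
    records = z[z]
    emit(records)
    width = [records[records] for val in z]
    if z <= out <= width:
        records = records * width[out]
        records = records + 10
    else:
        z = records
    out = z * width
    record(30)
    for out in records:
        width = 10
        z = records % records[records]
    z = z // out
    return val

width = [records[records] for val in z]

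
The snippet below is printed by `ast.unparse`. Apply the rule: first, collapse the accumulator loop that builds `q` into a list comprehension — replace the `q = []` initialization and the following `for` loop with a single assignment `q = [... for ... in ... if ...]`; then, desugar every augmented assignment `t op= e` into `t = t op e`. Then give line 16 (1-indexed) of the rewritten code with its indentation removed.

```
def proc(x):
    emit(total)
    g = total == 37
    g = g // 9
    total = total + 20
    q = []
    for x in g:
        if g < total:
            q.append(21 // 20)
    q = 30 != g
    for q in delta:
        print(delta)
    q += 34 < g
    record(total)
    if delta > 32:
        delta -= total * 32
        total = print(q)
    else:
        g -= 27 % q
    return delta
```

Transformed code:
def proc(x):
    emit(total)
    g = total == 37
    g = g // 9
    total = total + 20
    q = [21 // 20 for x in g if g < total]
    q = 30 != g
    for q in delta:
        print(delta)
    q = q + (34 < g)
    record(total)
    if delta > 32:
        delta = delta - total * 32
        total = print(q)
    else:
        g = g - 27 % q
    return delta

g = g - 27 % q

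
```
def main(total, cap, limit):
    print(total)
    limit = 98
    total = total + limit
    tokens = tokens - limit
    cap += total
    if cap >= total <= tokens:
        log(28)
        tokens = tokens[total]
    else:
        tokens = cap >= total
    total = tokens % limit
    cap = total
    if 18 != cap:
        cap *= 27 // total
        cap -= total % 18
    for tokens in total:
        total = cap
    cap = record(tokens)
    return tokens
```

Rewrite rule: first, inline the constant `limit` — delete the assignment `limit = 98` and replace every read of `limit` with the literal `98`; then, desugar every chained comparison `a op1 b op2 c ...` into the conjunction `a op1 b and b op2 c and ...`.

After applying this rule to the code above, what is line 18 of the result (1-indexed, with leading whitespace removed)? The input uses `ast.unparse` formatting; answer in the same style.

Transformed code:
def main(total, cap, limit):
    print(total)
    total = total + 98
    tokens = tokens - 98
    cap += total
    if cap >= total and total <= tokens:
        log(28)
        tokens = tokens[total]
    else:
        tokens = cap >= total
    total = tokens % 98
    cap = total
    if 18 != cap:
        cap *= 27 // total
        cap -= total % 18
    for tokens in total:
        total = cap
    cap = record(tokens)
    return tokens

cap = record(tokens)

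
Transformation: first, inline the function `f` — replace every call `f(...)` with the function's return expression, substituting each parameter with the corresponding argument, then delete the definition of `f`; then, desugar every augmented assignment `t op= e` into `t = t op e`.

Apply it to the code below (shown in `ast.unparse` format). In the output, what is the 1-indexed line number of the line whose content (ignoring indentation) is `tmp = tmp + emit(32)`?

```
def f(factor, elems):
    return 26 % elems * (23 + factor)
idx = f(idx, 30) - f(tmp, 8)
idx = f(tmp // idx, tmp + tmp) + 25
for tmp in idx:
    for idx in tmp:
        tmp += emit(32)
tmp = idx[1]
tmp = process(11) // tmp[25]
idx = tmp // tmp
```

Transformed code:
idx = 26 % 30 * (23 + idx) - 26 % 8 * (23 + tmp)
idx = 26 % (tmp + tmp) * (23 + tmp // idx) + 25
for tmp in idx:
    for idx in tmp:
        tmp = tmp + emit(32)
tmp = idx[1]
tmp = process(11) // tmp[25]
idx = tmp // tmp

5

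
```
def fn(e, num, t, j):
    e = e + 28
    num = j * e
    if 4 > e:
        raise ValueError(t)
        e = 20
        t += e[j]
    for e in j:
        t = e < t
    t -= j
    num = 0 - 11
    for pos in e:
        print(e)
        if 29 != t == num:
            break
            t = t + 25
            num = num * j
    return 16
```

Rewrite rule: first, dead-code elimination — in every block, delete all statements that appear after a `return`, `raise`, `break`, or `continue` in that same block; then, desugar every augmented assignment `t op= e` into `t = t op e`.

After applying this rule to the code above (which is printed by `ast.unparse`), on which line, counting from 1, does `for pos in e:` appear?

10

Transformed code:
def fn(e, num, t, j):
    e = e + 28
    num = j * e
    if 4 > e:
        raise ValueError(t)
    for e in j:
        t = e < t
    t = t - j
    num = 0 - 11
    for pos in e:
        print(e)
        if 29 != t == num:
            break
    return 16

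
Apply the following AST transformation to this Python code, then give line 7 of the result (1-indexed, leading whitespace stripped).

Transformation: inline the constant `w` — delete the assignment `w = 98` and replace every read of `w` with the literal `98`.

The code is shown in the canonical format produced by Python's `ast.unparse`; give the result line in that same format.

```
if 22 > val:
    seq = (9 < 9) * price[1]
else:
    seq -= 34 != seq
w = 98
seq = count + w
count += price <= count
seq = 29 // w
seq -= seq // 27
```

Transformed code:
if 22 > val:
    seq = (9 < 9) * price[1]
else:
    seq -= 34 != seq
seq = count + 98
count += price <= count
seq = 29 // 98
seq -= seq // 27

seq = 29 // 98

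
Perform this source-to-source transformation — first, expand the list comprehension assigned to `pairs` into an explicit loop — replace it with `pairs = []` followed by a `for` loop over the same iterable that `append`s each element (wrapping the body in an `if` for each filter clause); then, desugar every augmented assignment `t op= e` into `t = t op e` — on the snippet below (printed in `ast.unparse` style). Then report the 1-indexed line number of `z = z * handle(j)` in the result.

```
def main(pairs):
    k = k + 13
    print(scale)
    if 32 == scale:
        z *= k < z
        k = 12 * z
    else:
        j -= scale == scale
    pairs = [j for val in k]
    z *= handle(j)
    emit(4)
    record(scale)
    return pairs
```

Transformed code:
def main(pairs):
    k = k + 13
    print(scale)
    if 32 == scale:
        z = z * (k < z)
        k = 12 * z
    else:
        j = j - (scale == scale)
    pairs = []
    for val in k:
        pairs.append(j)
    z = z * handle(j)
    emit(4)
    record(scale)
    return pairs

12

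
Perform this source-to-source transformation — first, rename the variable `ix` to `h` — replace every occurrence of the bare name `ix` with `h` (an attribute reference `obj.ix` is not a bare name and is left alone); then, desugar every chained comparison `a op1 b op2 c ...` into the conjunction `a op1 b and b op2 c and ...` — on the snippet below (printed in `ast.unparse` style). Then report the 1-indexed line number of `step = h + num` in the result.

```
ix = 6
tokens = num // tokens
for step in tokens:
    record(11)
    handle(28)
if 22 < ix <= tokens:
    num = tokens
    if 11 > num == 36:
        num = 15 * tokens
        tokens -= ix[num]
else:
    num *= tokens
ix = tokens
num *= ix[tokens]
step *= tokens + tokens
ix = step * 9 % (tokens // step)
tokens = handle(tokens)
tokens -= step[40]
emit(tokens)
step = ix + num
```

Transformed code:
h = 6
tokens = num // tokens
for step in tokens:
    record(11)
    handle(28)
if 22 < h and h <= tokens:
    num = tokens
    if 11 > num and num == 36:
        num = 15 * tokens
        tokens -= h[num]
else:
    num *= tokens
h = tokens
num *= h[tokens]
step *= tokens + tokens
h = step * 9 % (tokens // step)
tokens = handle(tokens)
tokens -= step[40]
emit(tokens)
step = h + num

20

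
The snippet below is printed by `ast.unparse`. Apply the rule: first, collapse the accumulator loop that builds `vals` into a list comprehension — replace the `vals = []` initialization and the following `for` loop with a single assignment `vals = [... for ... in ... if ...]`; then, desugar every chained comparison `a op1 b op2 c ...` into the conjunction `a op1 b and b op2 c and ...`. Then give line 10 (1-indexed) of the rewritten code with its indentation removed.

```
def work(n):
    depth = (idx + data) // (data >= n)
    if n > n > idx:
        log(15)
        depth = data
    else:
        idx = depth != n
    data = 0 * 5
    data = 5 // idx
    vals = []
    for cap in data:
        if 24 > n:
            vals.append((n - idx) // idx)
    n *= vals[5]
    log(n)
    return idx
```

vals = [(n - idx) // idx for cap in data if 24 > n]

Transformed code:
def work(n):
    depth = (idx + data) // (data >= n)
    if n > n and n > idx:
        log(15)
        depth = data
    else:
        idx = depth != n
    data = 0 * 5
    data = 5 // idx
    vals = [(n - idx) // idx for cap in data if 24 > n]
    n *= vals[5]
    log(n)
    return idx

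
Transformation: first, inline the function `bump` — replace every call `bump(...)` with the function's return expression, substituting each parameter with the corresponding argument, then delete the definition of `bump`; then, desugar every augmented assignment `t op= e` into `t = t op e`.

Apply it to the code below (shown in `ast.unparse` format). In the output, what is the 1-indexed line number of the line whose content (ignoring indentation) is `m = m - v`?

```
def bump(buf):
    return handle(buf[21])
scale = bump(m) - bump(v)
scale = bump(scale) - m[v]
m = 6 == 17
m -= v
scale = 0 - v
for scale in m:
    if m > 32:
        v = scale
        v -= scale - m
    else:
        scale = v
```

Transformed code:
scale = handle(m[21]) - handle(v[21])
scale = handle(scale[21]) - m[v]
m = 6 == 17
m = m - v
scale = 0 - v
for scale in m:
    if m > 32:
        v = scale
        v = v - (scale - m)
    else:
        scale = v

4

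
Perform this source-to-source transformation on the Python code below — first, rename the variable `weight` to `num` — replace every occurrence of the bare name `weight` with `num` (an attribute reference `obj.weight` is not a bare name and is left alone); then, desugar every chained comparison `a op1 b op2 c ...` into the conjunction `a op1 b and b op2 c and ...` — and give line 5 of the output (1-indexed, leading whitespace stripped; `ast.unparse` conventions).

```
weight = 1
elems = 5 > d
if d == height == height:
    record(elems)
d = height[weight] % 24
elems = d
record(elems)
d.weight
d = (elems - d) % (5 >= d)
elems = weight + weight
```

Transformed code:
num = 1
elems = 5 > d
if d == height and height == height:
    record(elems)
d = height[num] % 24
elems = d
record(elems)
d.weight
d = (elems - d) % (5 >= d)
elems = num + num

d = height[num] % 24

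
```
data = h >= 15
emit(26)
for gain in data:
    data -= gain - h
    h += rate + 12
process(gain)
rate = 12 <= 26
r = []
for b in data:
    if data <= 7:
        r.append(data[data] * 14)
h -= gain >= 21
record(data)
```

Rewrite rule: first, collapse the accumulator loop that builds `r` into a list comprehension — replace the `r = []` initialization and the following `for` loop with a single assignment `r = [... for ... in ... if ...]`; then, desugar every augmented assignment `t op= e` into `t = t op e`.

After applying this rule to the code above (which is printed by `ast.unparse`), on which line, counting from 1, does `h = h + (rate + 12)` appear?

5

Transformed code:
data = h >= 15
emit(26)
for gain in data:
    data = data - (gain - h)
    h = h + (rate + 12)
process(gain)
rate = 12 <= 26
r = [data[data] * 14 for b in data if data <= 7]
h = h - (gain >= 21)
record(data)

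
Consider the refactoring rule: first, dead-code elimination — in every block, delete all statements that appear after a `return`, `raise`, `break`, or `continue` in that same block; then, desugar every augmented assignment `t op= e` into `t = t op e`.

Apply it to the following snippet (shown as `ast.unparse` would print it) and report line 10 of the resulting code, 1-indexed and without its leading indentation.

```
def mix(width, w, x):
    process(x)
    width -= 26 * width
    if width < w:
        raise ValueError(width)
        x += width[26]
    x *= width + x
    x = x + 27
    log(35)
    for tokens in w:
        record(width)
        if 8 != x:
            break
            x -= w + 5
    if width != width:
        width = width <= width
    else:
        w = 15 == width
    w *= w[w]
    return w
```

Transformed code:
def mix(width, w, x):
    process(x)
    width = width - 26 * width
    if width < w:
        raise ValueError(width)
    x = x * (width + x)
    x = x + 27
    log(35)
    for tokens in w:
        record(width)
        if 8 != x:
            break
    if width != width:
        width = width <= width
    else:
        w = 15 == width
    w = w * w[w]
    return w

record(width)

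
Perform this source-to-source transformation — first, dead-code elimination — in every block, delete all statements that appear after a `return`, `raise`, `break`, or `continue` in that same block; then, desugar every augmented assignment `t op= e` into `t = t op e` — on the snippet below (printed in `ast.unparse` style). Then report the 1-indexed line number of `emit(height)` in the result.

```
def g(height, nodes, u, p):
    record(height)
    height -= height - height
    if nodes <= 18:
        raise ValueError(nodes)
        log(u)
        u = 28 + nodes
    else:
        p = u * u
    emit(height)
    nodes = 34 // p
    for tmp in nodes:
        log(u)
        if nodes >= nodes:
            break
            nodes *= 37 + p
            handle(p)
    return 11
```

8

Transformed code:
def g(height, nodes, u, p):
    record(height)
    height = height - (height - height)
    if nodes <= 18:
        raise ValueError(nodes)
    else:
        p = u * u
    emit(height)
    nodes = 34 // p
    for tmp in nodes:
        log(u)
        if nodes >= nodes:
            break
    return 11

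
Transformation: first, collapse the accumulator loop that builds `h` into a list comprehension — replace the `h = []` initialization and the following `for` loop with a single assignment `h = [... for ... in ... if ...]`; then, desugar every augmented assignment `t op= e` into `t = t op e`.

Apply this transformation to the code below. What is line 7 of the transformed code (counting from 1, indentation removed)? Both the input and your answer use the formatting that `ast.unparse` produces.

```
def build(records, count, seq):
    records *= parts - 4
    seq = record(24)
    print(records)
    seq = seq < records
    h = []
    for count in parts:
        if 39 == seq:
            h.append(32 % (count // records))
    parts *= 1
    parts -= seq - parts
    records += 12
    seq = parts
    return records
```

Transformed code:
def build(records, count, seq):
    records = records * (parts - 4)
    seq = record(24)
    print(records)
    seq = seq < records
    h = [32 % (count // records) for count in parts if 39 == seq]
    parts = parts * 1
    parts = parts - (seq - parts)
    records = records + 12
    seq = parts
    return records

parts = parts * 1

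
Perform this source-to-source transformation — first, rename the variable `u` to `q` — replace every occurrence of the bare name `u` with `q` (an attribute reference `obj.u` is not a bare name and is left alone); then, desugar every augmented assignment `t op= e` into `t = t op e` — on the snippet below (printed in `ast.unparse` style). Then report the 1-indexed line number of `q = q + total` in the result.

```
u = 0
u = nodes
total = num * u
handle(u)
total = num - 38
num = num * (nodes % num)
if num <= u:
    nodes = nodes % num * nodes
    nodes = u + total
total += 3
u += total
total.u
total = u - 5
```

11

Transformed code:
q = 0
q = nodes
total = num * q
handle(q)
total = num - 38
num = num * (nodes % num)
if num <= q:
    nodes = nodes % num * nodes
    nodes = q + total
total = total + 3
q = q + total
total.u
total = q - 5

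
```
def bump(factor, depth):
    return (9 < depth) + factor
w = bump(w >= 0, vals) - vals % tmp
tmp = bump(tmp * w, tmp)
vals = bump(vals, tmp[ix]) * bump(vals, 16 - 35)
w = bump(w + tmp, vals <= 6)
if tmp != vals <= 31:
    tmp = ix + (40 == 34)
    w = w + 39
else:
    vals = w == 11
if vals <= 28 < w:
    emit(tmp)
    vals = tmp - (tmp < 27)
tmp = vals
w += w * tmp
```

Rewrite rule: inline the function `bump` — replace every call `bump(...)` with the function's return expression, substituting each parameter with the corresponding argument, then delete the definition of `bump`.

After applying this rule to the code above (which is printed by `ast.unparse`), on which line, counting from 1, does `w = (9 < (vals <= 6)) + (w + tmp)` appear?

Transformed code:
w = (9 < vals) + (w >= 0) - vals % tmp
tmp = (9 < tmp) + tmp * w
vals = ((9 < tmp[ix]) + vals) * ((9 < 16 - 35) + vals)
w = (9 < (vals <= 6)) + (w + tmp)
if tmp != vals <= 31:
    tmp = ix + (40 == 34)
    w = w + 39
else:
    vals = w == 11
if vals <= 28 < w:
    emit(tmp)
    vals = tmp - (tmp < 27)
tmp = vals
w += w * tmp

4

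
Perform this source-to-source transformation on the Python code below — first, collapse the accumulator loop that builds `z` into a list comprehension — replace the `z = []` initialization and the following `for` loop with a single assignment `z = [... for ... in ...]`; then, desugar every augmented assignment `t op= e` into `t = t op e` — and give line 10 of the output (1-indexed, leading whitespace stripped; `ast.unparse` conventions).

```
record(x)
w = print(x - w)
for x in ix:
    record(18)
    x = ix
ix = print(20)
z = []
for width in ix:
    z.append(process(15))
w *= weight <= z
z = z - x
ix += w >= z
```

ix = ix + (w >= z)

Transformed code:
record(x)
w = print(x - w)
for x in ix:
    record(18)
    x = ix
ix = print(20)
z = [process(15) for width in ix]
w = w * (weight <= z)
z = z - x
ix = ix + (w >= z)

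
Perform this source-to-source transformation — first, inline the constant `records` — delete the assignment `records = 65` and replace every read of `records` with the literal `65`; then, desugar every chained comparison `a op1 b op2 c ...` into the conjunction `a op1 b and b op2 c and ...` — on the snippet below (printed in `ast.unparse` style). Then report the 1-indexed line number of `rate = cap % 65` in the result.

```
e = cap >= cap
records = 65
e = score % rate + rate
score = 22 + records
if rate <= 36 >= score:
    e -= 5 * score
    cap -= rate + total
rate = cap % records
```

Transformed code:
e = cap >= cap
e = score % rate + rate
score = 22 + 65
if rate <= 36 and 36 >= score:
    e -= 5 * score
    cap -= rate + total
rate = cap % 65

7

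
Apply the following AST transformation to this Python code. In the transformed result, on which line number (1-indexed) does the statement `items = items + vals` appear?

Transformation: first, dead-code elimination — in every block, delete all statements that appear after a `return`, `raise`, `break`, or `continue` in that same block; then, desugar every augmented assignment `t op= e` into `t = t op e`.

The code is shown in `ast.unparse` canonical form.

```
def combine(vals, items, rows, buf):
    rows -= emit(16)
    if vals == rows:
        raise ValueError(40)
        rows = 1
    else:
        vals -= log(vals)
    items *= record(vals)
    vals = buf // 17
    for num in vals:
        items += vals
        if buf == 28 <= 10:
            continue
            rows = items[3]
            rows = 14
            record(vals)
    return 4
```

Transformed code:
def combine(vals, items, rows, buf):
    rows = rows - emit(16)
    if vals == rows:
        raise ValueError(40)
    else:
        vals = vals - log(vals)
    items = items * record(vals)
    vals = buf // 17
    for num in vals:
        items = items + vals
        if buf == 28 <= 10:
            continue
    return 4

10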